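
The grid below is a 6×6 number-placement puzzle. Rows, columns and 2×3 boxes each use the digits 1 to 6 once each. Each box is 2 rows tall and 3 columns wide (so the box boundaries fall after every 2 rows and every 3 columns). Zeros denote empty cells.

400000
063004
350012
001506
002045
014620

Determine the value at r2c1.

r1c2 = 2: row 1 has {4}; col 2 has {1,5,6}; box has {3,4,6} → only 2 remains.
r1c3 = 5: row 1 has {2,4}; col 3 has {1,2,3,4}; box has {2,3,4,6} → only 5 remains.
r2c1 = 1: row 2 has {3,4,6}; col 1 has {3,4}; box has {2,3,4,5,6} → only 1 remains.

1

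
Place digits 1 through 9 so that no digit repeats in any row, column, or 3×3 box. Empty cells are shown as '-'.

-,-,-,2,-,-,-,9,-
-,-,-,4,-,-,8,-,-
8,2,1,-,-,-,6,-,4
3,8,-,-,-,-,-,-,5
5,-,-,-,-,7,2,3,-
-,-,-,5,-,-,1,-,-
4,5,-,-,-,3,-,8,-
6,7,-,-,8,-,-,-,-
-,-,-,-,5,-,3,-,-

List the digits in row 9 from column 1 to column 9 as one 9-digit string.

r1c1 = 7: row 1 has {2,9}; col 1 has {3,4,5,6,8}; box has {1,2,8} → only 7 remains.
r1c7 = 5: row 1 has {2,7,9}; col 7 has {1,2,3,6,8}; box has {4,6,8,9} → only 5 remains.
r2c1 = 9: row 2 has {4,8}; col 1 has {3,4,5,6,7,8}; box has {1,2,7,8} → only 9 remains.
r3c8 = 7: row 3 has {1,2,4,6,8}; col 8 has {3,8,9}; box has {4,5,6,8,9} → only 7 remains.
r6c1 = 2: row 6 has {1,5}; col 1 has {3,4,5,6,7,8,9}; box has {3,5,8} → only 2 remains.
r9c1 = 1: row 9 has {3,5}; col 1 has {2,3,4,5,6,7,8,9}; box has {4,5,6,7} → only 1 remains.
r9c2 = 9: row 9 has {1,3,5}; col 2 has {2,5,7,8}; box has {1,4,5,6,7} → only 9 remains.
r7c3 = 2: row 7 has {3,4,5,8}; col 3 has {1}; box has {1,4,5,6,7,9} → only 2 remains.
r8c3 = 3: row 8 has {6,7,8}; col 3 has {1,2}; box has {1,2,4,5,6,7,9} → only 3 remains.
r9c3 = 8: row 9 has {1,3,5,9}; col 3 has {1,2,3}; box has {1,2,3,4,5,6,7,9} → only 8 remains.
r1c6 = 8: in row 1, 8 can only go here (every other open cell in that row sees an 8).
r2c5 = 7: in row 2, 7 can only go here (every other open cell in that row sees a 7).
r3c6 = 5: in row 3, 5 can only go here (every other open cell in that row sees a 5).
r2c3 = 5: in row 2, 5 can only go here (every other open cell in that row sees a 5).
r6c5 = 3: in row 6, 3 can only go here (every other open cell in that row sees a 3).
r6c9 = 8: in row 6, 8 can only go here (every other open cell in that row sees an 8).
r3c5 = 9: row 3 has {1,2,4,5,6,7,8}; col 5 has {3,5,7,8}; box has {2,4,5,7,8} → only 9 remains.
r3c4 = 3: row 3 has {1,2,4,5,6,7,8,9}; col 4 has {2,4,5}; box has {2,4,5,7,8,9} → only 3 remains.
r5c4 = 8: in row 5, 8 can only go here (every other open cell in that row sees an 8).
r6c3 = 7: in row 6, 7 can only go here (every other open cell in that row sees a 7).
r4c7 = 7: in row 4, 7 can only go here (every other open cell in that row sees a 7).
r7c7 = 9: row 7 has {2,3,4,5,8}; col 7 has {1,2,3,5,6,7,8}; box has {3,8} → only 9 remains.
r8c7 = 4: row 8 has {3,6,7,8}; col 7 has {1,2,3,5,6,7,8,9}; box has {3,8,9} → only 4 remains.
r6c6 = 9: in row 6, 9 can only go here (every other open cell in that row sees a 9).
r4c3 = 9: in row 4, 9 can only go here (every other open cell in that row sees a 9).
r5c9 = 9: in row 5, 9 can only go here (every other open cell in that row sees a 9).
r8c8 = 5: in row 8, 5 can only go here (every other open cell in that row sees a 5).
r8c4 = 9: in row 8, 9 can only go here (every other open cell in that row sees a 9).
r9c6 = 4: in row 9, 4 can only go here (every other open cell in that row sees a 4).
r5c2 = 1: in column 2, 1 can only go here (every other open cell in that column sees a 1).
r4c5 = 2: in column 5, 2 can only go here (every other open cell in that column sees a 2).
r4c8 = 4: in row 4, 4 can only go here (every other open cell in that row sees a 4).
r6c8 = 6: row 6 has {1,2,3,5,7,8,9}; col 8 has {3,4,5,7,8,9}; box has {1,2,3,4,5,7,8,9} → only 6 remains.
r9c8 = 2: row 9 has {1,3,4,5,8,9}; col 8 has {3,4,5,6,7,8,9}; box has {3,4,5,8,9} → only 2 remains.
r2c8 = 1: row 2 has {4,5,7,8,9}; col 8 has {2,3,4,5,6,7,8,9}; box has {4,5,6,7,8,9} → only 1 remains.
r6c2 = 4: row 6 has {1,2,3,5,6,7,8,9}; col 2 has {1,2,5,7,8,9}; box has {1,2,3,5,7,8,9} → only 4 remains.
r8c9 = 1: row 8 has {3,4,5,6,7,8,9}; col 9 has {4,5,8,9}; box has {2,3,4,5,8,9} → only 1 remains.
r1c9 = 3: row 1 has {2,5,7,8,9}; col 9 has {1,4,5,8,9}; box has {1,4,5,6,7,8,9} → only 3 remains.
r2c6 = 6: row 2 has {1,4,5,7,8,9}; col 6 has {3,4,5,7,8,9}; box has {2,3,4,5,7,8,9} → only 6 remains.
r2c9 = 2: row 2 has {1,4,5,6,7,8,9}; col 9 has {1,3,4,5,8,9}; box has {1,3,4,5,6,7,8,9} → only 2 remains.
r4c6 = 1: row 4 has {2,3,4,5,7,8,9}; col 6 has {3,4,5,6,7,8,9}; box has {2,3,5,7,8,9} → only 1 remains.
r5c3 = 6: row 5 has {1,2,3,5,7,8,9}; col 3 has {1,2,3,5,7,8,9}; box has {1,2,3,4,5,7,8,9} → only 6 remains.
r5c5 = 4: row 5 has {1,2,3,5,6,7,8,9}; col 5 has {2,3,5,7,8,9}; box has {1,2,3,5,7,8,9} → only 4 remains.
r8c6 = 2: row 8 has {1,3,4,5,6,7,8,9}; col 6 has {1,3,4,5,6,7,8,9}; box has {3,4,5,8,9} → only 2 remains.
r1c2 = 6: row 1 has {2,3,5,7,8,9}; col 2 has {1,2,4,5,7,8,9}; box has {1,2,5,7,8,9} → only 6 remains.
r1c3 = 4: row 1 has {2,3,5,6,7,8,9}; col 3 has {1,2,3,5,6,7,8,9}; box has {1,2,5,6,7,8,9} → only 4 remains.
r1c5 = 1: row 1 has {2,3,4,5,6,7,8,9}; col 5 has {2,3,4,5,7,8,9}; box has {2,3,4,5,6,7,8,9} → only 1 remains.
r2c2 = 3: row 2 has {1,2,4,5,6,7,8,9}; col 2 has {1,2,4,5,6,7,8,9}; box has {1,2,4,5,6,7,8,9} → only 3 remains.
r4c4 = 6: row 4 has {1,2,3,4,5,7,8,9}; col 4 has {2,3,4,5,8,9}; box has {1,2,3,4,5,7,8,9} → only 6 remains.
r7c5 = 6: row 7 has {2,3,4,5,8,9}; col 5 has {1,2,3,4,5,7,8,9}; box has {2,3,4,5,8,9} → only 6 remains.
r7c9 = 7: row 7 has {2,3,4,5,6,8,9}; col 9 has {1,2,3,4,5,8,9}; box has {1,2,3,4,5,8,9} → only 7 remains.
r9c4 = 7: row 9 has {1,2,3,4,5,8,9}; col 4 has {2,3,4,5,6,8,9}; box has {2,3,4,5,6,8,9} → only 7 remains.
r9c9 = 6: row 9 has {1,2,3,4,5,7,8,9}; col 9 has {1,2,3,4,5,7,8,9}; box has {1,2,3,4,5,7,8,9} → only 6 remains.

198754326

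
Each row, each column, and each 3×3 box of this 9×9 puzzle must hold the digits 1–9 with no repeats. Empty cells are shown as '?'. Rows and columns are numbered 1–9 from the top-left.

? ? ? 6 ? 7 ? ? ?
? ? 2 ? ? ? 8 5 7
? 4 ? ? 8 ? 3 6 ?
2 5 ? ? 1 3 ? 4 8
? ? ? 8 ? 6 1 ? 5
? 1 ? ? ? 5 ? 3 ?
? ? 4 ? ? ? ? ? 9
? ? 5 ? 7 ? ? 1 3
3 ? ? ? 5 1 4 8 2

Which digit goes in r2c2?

3

r3c9 = 1: row 3 has {3,4,6,8}; col 9 has {2,3,5,7,8,9}; box has {3,5,6,7,8} → only 1 remains.
r6c9 = 6: row 6 has {1,3,5}; col 9 has {1,2,3,5,7,8,9}; box has {1,3,4,5,8} → only 6 remains.
r7c8 = 7: row 7 has {4,9}; col 8 has {1,3,4,5,6,8}; box has {1,2,3,4,8,9} → only 7 remains.
r8c7 = 6: row 8 has {1,3,5,7}; col 7 has {1,3,4,8}; box has {1,2,3,4,7,8,9} → only 6 remains.
r9c4 = 9: row 9 has {1,2,3,4,5,8}; col 4 has {6,8}; box has {1,5,7} → only 9 remains.
r1c9 = 4: row 1 has {6,7}; col 9 has {1,2,3,5,6,7,8,9}; box has {1,3,5,6,7,8} → only 4 remains.
r4c4 = 7: row 4 has {1,2,3,4,5,8}; col 4 has {6,8,9}; box has {1,3,5,6,8} → only 7 remains.
r4c7 = 9: row 4 has {1,2,3,4,5,7,8}; col 7 has {1,3,4,6,8}; box has {1,3,4,5,6,8} → only 9 remains.
r5c8 = 2: row 5 has {1,5,6,8}; col 8 has {1,3,4,5,6,7,8}; box has {1,3,4,5,6,8,9} → only 2 remains.
r6c7 = 7: row 6 has {1,3,5,6}; col 7 has {1,3,4,6,8,9}; box has {1,2,3,4,5,6,8,9} → only 7 remains.
r7c7 = 5: row 7 has {4,7,9}; col 7 has {1,3,4,6,7,8,9}; box has {1,2,3,4,6,7,8,9} → only 5 remains.
r1c7 = 2: row 1 has {4,6,7}; col 7 has {1,3,4,5,6,7,8,9}; box has {1,3,4,5,6,7,8} → only 2 remains.
r1c8 = 9: row 1 has {2,4,6,7}; col 8 has {1,2,3,4,5,6,7,8}; box has {1,2,3,4,5,6,7,8} → only 9 remains.
r4c3 = 6: row 4 has {1,2,3,4,5,7,8,9}; col 3 has {2,4,5}; box has {1,2,5} → only 6 remains.
r9c3 = 7: row 9 has {1,2,3,4,5,8,9}; col 3 has {2,4,5,6}; box has {3,4,5} → only 7 remains.
r1c5 = 3: row 1 has {2,4,6,7,9}; col 5 has {1,5,7,8}; box has {6,7,8} → only 3 remains.
r3c3 = 9: row 3 has {1,3,4,6,8}; col 3 has {2,4,5,6,7}; box has {2,4} → only 9 remains.
r3c6 = 2: row 3 has {1,3,4,6,8,9}; col 6 has {1,3,5,6,7}; box has {3,6,7,8} → only 2 remains.
r5c3 = 3: row 5 has {1,2,5,6,8}; col 3 has {2,4,5,6,7,9}; box has {1,2,5,6} → only 3 remains.
r6c3 = 8: row 6 has {1,3,5,6,7}; col 3 has {2,3,4,5,6,7,9}; box has {1,2,3,5,6} → only 8 remains.
r7c6 = 8: row 7 has {4,5,7,9}; col 6 has {1,2,3,5,6,7}; box has {1,5,7,9} → only 8 remains.
r8c6 = 4: row 8 has {1,3,5,6,7}; col 6 has {1,2,3,5,6,7,8}; box has {1,5,7,8,9} → only 4 remains.
r9c2 = 6: row 9 has {1,2,3,4,5,7,8,9}; col 2 has {1,4,5}; box has {3,4,5,7} → only 6 remains.
r1c2 = 8: row 1 has {2,3,4,6,7,9}; col 2 has {1,4,5,6}; box has {2,4,9} → only 8 remains.
r1c3 = 1: row 1 has {2,3,4,6,7,8,9}; col 3 has {2,3,4,5,6,7,8,9}; box has {2,4,8,9} → only 1 remains.
r2c1 = 6: row 2 has {2,5,7,8}; col 1 has {2,3}; box has {1,2,4,8,9} → only 6 remains.
r2c2 = 3: row 2 has {2,5,6,7,8}; col 2 has {1,4,5,6,8}; box has {1,2,4,6,8,9} → only 3 remains.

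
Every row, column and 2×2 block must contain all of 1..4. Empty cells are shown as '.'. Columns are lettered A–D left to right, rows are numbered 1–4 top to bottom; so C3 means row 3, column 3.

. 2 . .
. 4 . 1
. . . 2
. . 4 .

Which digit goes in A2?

C1 = 3 (sole candidate).
D1 = 4 (sole candidate).
A2 = 3: row 2 has {1,4}; col 1 has {}; box has {2,4} → only 3 remains.

3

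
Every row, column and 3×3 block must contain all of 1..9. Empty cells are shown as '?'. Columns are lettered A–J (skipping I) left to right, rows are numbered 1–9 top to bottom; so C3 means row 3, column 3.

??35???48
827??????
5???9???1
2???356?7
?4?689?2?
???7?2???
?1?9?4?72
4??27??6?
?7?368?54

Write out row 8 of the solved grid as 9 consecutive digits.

B3 = 6: row 3 has {1,5,9}; col 2 has {1,2,4,7}; box has {2,3,5,7,8} → only 6 remains.
C3 = 4: row 3 has {1,5,6,9}; col 3 has {3,7}; box has {2,3,5,6,7,8} → only 4 remains.
D3 = 8: row 3 has {1,4,5,6,9}; col 4 has {2,3,5,6,7,9}; box has {5,9} → only 8 remains.
H3 = 3: row 3 has {1,4,5,6,8,9}; col 8 has {2,4,5,6,7}; box has {1,4,8} → only 3 remains.
E7 = 5: row 7 has {1,2,4,7,9}; col 5 has {3,6,7,8,9}; box has {2,3,4,6,7,8,9} → only 5 remains.
F8 = 1: row 8 has {2,4,6,7}; col 6 has {2,4,5,8,9}; box has {2,3,4,5,6,7,8,9} → only 1 remains.
A9 = 9: row 9 has {3,4,5,6,7,8}; col 1 has {2,4,5,8}; box has {1,4,7} → only 9 remains.
C9 = 2: row 9 has {3,4,5,6,7,8,9}; col 3 has {3,4,7}; box has {1,4,7,9} → only 2 remains.
G9 = 1: row 9 has {2,3,4,5,6,7,8,9}; col 7 has {6}; box has {2,4,5,6,7} → only 1 remains.
A1 = 1: row 1 has {3,4,5,8}; col 1 has {2,4,5,8,9}; box has {2,3,4,5,6,7,8} → only 1 remains.
B1 = 9: row 1 has {1,3,4,5,8}; col 2 has {1,2,4,6,7}; box has {1,2,3,4,5,6,7,8} → only 9 remains.
E1 = 2: row 1 has {1,3,4,5,8,9}; col 5 has {3,5,6,7,8,9}; box has {5,8,9} → only 2 remains.
G1 = 7: row 1 has {1,2,3,4,5,8,9}; col 7 has {1,6}; box has {1,3,4,8} → only 7 remains.
H2 = 9: row 2 has {2,7,8}; col 8 has {2,3,4,5,6,7}; box has {1,3,4,7,8} → only 9 remains.
F3 = 7: row 3 has {1,3,4,5,6,8,9}; col 6 has {1,2,4,5,8,9}; box has {2,5,8,9} → only 7 remains.
G3 = 2: row 3 has {1,3,4,5,6,7,8,9}; col 7 has {1,6,7}; box has {1,3,4,7,8,9} → only 2 remains.
B4 = 8: row 4 has {2,3,5,6,7}; col 2 has {1,2,4,6,7,9}; box has {2,4} → only 8 remains.
H4 = 1: row 4 has {2,3,5,6,7,8}; col 8 has {2,3,4,5,6,7,9}; box has {2,6,7} → only 1 remains.
H6 = 8: row 6 has {2,7}; col 8 has {1,2,3,4,5,6,7,9}; box has {1,2,6,7} → only 8 remains.
F1 = 6: row 1 has {1,2,3,4,5,7,8,9}; col 6 has {1,2,4,5,7,8,9}; box has {2,5,7,8,9} → only 6 remains.
F2 = 3: row 2 has {2,7,8,9}; col 6 has {1,2,4,5,6,7,8,9}; box has {2,5,6,7,8,9} → only 3 remains.
G2 = 5: row 2 has {2,3,7,8,9}; col 7 has {1,2,6,7}; box has {1,2,3,4,7,8,9} → only 5 remains.
J2 = 6: row 2 has {2,3,5,7,8,9}; col 9 has {1,2,4,7,8}; box has {1,2,3,4,5,7,8,9} → only 6 remains.
C4 = 9: row 4 has {1,2,3,5,6,7,8}; col 3 has {2,3,4,7}; box has {2,4,8} → only 9 remains.
D4 = 4: row 4 has {1,2,3,5,6,7,8,9}; col 4 has {2,3,5,6,7,8,9}; box has {2,3,5,6,7,8,9} → only 4 remains.
G5 = 3: row 5 has {2,4,6,8,9}; col 7 has {1,2,5,6,7}; box has {1,2,6,7,8} → only 3 remains.
J5 = 5: row 5 has {2,3,4,6,8,9}; col 9 has {1,2,4,6,7,8}; box has {1,2,3,6,7,8} → only 5 remains.
E6 = 1: row 6 has {2,7,8}; col 5 has {2,3,5,6,7,8,9}; box has {2,3,4,5,6,7,8,9} → only 1 remains.
J6 = 9: row 6 has {1,2,7,8}; col 9 has {1,2,4,5,6,7,8}; box has {1,2,3,5,6,7,8} → only 9 remains.
G7 = 8: row 7 has {1,2,4,5,7,9}; col 7 has {1,2,3,5,6,7}; box has {1,2,4,5,6,7} → only 8 remains.
G8 = 9: row 8 has {1,2,4,6,7}; col 7 has {1,2,3,5,6,7,8}; box has {1,2,4,5,6,7,8} → only 9 remains.
J8 = 3: row 8 has {1,2,4,6,7,9}; col 9 has {1,2,4,5,6,7,8,9}; box has {1,2,4,5,6,7,8,9} → only 3 remains.
D2 = 1: row 2 has {2,3,5,6,7,8,9}; col 4 has {2,3,4,5,6,7,8,9}; box has {2,3,5,6,7,8,9} → only 1 remains.
E2 = 4: row 2 has {1,2,3,5,6,7,8,9}; col 5 has {1,2,3,5,6,7,8,9}; box has {1,2,3,5,6,7,8,9} → only 4 remains.
A5 = 7: row 5 has {2,3,4,5,6,8,9}; col 1 has {1,2,4,5,8,9}; box has {2,4,8,9} → only 7 remains.
C5 = 1: row 5 has {2,3,4,5,6,7,8,9}; col 3 has {2,3,4,7,9}; box has {2,4,7,8,9} → only 1 remains.
G6 = 4: row 6 has {1,2,7,8,9}; col 7 has {1,2,3,5,6,7,8,9}; box has {1,2,3,5,6,7,8,9} → only 4 remains.
C7 = 6: row 7 has {1,2,4,5,7,8,9}; col 3 has {1,2,3,4,7,9}; box has {1,2,4,7,9} → only 6 remains.
B8 = 5: row 8 has {1,2,3,4,6,7,9}; col 2 has {1,2,4,6,7,8,9}; box has {1,2,4,6,7,9} → only 5 remains.
C8 = 8: row 8 has {1,2,3,4,5,6,7,9}; col 3 has {1,2,3,4,6,7,9}; box has {1,2,4,5,6,7,9} → only 8 remains.

458271963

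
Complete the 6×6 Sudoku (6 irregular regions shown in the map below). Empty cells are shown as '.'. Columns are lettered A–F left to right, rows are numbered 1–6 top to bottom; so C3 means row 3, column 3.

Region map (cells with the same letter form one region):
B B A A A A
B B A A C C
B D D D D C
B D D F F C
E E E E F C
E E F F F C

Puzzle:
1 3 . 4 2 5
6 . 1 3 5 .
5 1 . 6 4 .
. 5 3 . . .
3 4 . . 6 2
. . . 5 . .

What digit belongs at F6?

C1 = 6 (sole candidate).
B2 = 2 (sole candidate).
F2 = 4 (sole candidate).
C3 = 2 (sole candidate).
F3 = 3 (sole candidate).
A4 = 4 (sole candidate).
E4 = 1 (sole candidate).
F4 = 6 (sole candidate).
C5 = 5 (sole candidate).
D5 = 1 (sole candidate).
A6 = 2 (sole candidate).
B6 = 6 (sole candidate).
C6 = 4 (sole candidate).
E6 = 3 (sole candidate).
F6 = 1: row 6 has {2,3,4,5,6}; col 6 has {2,3,4,5,6}; region has {2,3,4,5,6} → only 1 remains.

1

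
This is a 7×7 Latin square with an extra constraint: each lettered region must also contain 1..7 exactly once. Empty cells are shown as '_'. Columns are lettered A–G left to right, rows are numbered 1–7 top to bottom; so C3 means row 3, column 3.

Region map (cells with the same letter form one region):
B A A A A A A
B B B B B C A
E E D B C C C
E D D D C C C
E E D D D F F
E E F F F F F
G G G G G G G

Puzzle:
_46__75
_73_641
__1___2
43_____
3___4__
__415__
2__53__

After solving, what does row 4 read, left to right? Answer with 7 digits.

4327156

A1 = 1: row 1 has {4,5,6,7}; col 1 has {2,3,4}; region has {3,6,7} → only 1 remains.
E1 = 2: row 1 has {1,4,5,6,7}; col 5 has {3,4,5,6}; region has {1,4,5,6,7} → only 2 remains.
A2 = 5: row 2 has {1,3,4,6,7}; col 1 has {1,2,3,4}; region has {1,3,6,7} → only 5 remains.
D2 = 2: row 2 has {1,3,4,5,6,7}; col 4 has {1,5}; region has {1,3,5,6,7} → only 2 remains.
D3 = 4: row 3 has {1,2}; col 4 has {1,2,5}; region has {1,2,3,5,6,7} → only 4 remains.
E3 = 7: row 3 has {1,2,4}; col 5 has {2,3,4,5,6}; region has {2,4} → only 7 remains.
E4 = 1: row 4 has {3,4}; col 5 has {2,3,4,5,6,7}; region has {2,4,7} → only 1 remains.
G4 = 6: row 4 has {1,3,4}; col 7 has {1,2,5}; region has {1,2,4,7} → only 6 remains.
G5 = 7: row 5 has {3,4}; col 7 has {1,2,5,6}; region has {1,4,5} → only 7 remains.
G6 = 3: row 6 has {1,4,5}; col 7 has {1,2,5,6,7}; region has {1,4,5,7} → only 3 remains.
C7 = 7: row 7 has {2,3,5}; col 3 has {1,3,4,6}; region has {2,3,5} → only 7 remains.
G7 = 4: row 7 has {2,3,5,7}; col 7 has {1,2,3,5,6,7}; region has {2,3,5,7} → only 4 remains.
D1 = 3: row 1 has {1,2,4,5,6,7}; col 4 has {1,2,4,5}; region has {1,2,4,5,6,7} → only 3 remains.
A3 = 6: row 3 has {1,2,4,7}; col 1 has {1,2,3,4,5}; region has {3,4} → only 6 remains.
B3 = 5: row 3 has {1,2,4,6,7}; col 2 has {3,4,7}; region has {3,4,6} → only 5 remains.
F3 = 3: row 3 has {1,2,4,5,6,7}; col 6 has {4,7}; region has {1,2,4,6,7} → only 3 remains.
D4 = 7: row 4 has {1,3,4,6}; col 4 has {1,2,3,4,5}; region has {1,3,4} → only 7 remains.
F4 = 5: row 4 has {1,3,4,6,7}; col 6 has {3,4,7}; region has {1,2,3,4,6,7} → only 5 remains.
D5 = 6: row 5 has {3,4,7}; col 4 has {1,2,3,4,5,7}; region has {1,3,4,7} → only 6 remains.
F5 = 2: row 5 has {3,4,6,7}; col 6 has {3,4,5,7}; region has {1,3,4,5,7} → only 2 remains.
A6 = 7: row 6 has {1,3,4,5}; col 1 has {1,2,3,4,5,6}; region has {3,4,5,6} → only 7 remains.
B6 = 2: row 6 has {1,3,4,5,7}; col 2 has {3,4,5,7}; region has {3,4,5,6,7} → only 2 remains.
F6 = 6: row 6 has {1,2,3,4,5,7}; col 6 has {2,3,4,5,7}; region has {1,2,3,4,5,7} → only 6 remains.
F7 = 1: row 7 has {2,3,4,5,7}; col 6 has {2,3,4,5,6,7}; region has {2,3,4,5,7} → only 1 remains.
C4 = 2: row 4 has {1,3,4,5,6,7}; col 3 has {1,3,4,6,7}; region has {1,3,4,6,7} → only 2 remains.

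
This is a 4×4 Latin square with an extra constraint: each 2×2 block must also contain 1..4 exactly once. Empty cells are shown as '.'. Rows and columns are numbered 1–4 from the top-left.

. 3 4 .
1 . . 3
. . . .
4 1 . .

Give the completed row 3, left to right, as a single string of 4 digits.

R1C1 = 2: row 1 has {3,4}; col 1 has {1,4}; box has {1,3} → only 2 remains.
R1C4 = 1: row 1 has {2,3,4}; col 4 has {3}; box has {3,4} → only 1 remains.
R2C2 = 4: row 2 has {1,3}; col 2 has {1,3}; box has {1,2,3} → only 4 remains.
R2C3 = 2: row 2 has {1,3,4}; col 3 has {4}; box has {1,3,4} → only 2 remains.
R3C1 = 3: row 3 has {}; col 1 has {1,2,4}; box has {1,4} → only 3 remains.
R3C2 = 2: row 3 has {3}; col 2 has {1,3,4}; box has {1,3,4} → only 2 remains.
R3C3 = 1: row 3 has {2,3}; col 3 has {2,4}; box has {} → only 1 remains.
R3C4 = 4: row 3 has {1,2,3}; col 4 has {1,3}; box has {1} → only 4 remains.

3214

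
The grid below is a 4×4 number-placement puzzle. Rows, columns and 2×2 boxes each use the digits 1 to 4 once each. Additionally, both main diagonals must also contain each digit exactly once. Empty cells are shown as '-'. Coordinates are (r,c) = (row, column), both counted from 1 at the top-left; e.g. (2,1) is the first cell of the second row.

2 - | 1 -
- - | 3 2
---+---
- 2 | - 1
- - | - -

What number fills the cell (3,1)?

(1,4) = 4: row 1 has {1,2}; col 4 has {1,2}; box has {1,2,3}; anti-diagonal has {2,3} → only 4 remains.
(3,3) = 4: row 3 has {1,2}; col 3 has {1,3}; box has {1}; main diagonal has {2} → only 4 remains.
(4,1) = 1: row 4 has {}; col 1 has {2}; box has {2}; anti-diagonal has {2,3,4} → only 1 remains.
(4,3) = 2: row 4 has {1}; col 3 has {1,3,4}; box has {1,4} → only 2 remains.
(4,4) = 3: row 4 has {1,2}; col 4 has {1,2,4}; box has {1,2,4}; main diagonal has {2,4} → only 3 remains.
(1,2) = 3: row 1 has {1,2,4}; col 2 has {2}; box has {2} → only 3 remains.
(2,1) = 4: row 2 has {2,3}; col 1 has {1,2}; box has {2,3} → only 4 remains.
(2,2) = 1: row 2 has {2,3,4}; col 2 has {2,3}; box has {2,3,4}; main diagonal has {2,3,4} → only 1 remains.
(3,1) = 3: row 3 has {1,2,4}; col 1 has {1,2,4}; box has {1,2} → only 3 remains.

3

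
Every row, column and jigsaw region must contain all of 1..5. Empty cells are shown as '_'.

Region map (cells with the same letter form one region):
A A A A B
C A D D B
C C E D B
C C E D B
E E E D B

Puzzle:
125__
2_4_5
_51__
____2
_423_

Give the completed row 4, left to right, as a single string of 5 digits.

row 1, column 4 = 4: row 1 has {1,2,5}; col 4 has {3}; region has {1,2,5} → only 4 remains.
row 1, column 5 = 3: row 1 has {1,2,4,5}; col 5 has {2,5}; region has {2,5} → only 3 remains.
row 2, column 2 = 3: row 2 has {2,4,5}; col 2 has {2,4,5}; region has {1,2,4,5} → only 3 remains.
row 2, column 4 = 1: row 2 has {2,3,4,5}; col 4 has {3,4}; region has {3,4} → only 1 remains.
row 3, column 4 = 2: row 3 has {1,5}; col 4 has {1,3,4}; region has {1,3,4} → only 2 remains.
row 3, column 5 = 4: row 3 has {1,2,5}; col 5 has {2,3,5}; region has {2,3,5} → only 4 remains.
row 4, column 2 = 1: row 4 has {2}; col 2 has {2,3,4,5}; region has {2,5} → only 1 remains.
row 4, column 3 = 3: row 4 has {1,2}; col 3 has {1,2,4,5}; region has {1,2,4} → only 3 remains.
row 4, column 4 = 5: row 4 has {1,2,3}; col 4 has {1,2,3,4}; region has {1,2,3,4} → only 5 remains.
row 5, column 1 = 5: row 5 has {2,3,4}; col 1 has {1,2}; region has {1,2,3,4} → only 5 remains.
row 5, column 5 = 1: row 5 has {2,3,4,5}; col 5 has {2,3,4,5}; region has {2,3,4,5} → only 1 remains.
row 3, column 1 = 3: row 3 has {1,2,4,5}; col 1 has {1,2,5}; region has {1,2,5} → only 3 remains.
row 4, column 1 = 4: row 4 has {1,2,3,5}; col 1 has {1,2,3,5}; region has {1,2,3,5} → only 4 remains.

41352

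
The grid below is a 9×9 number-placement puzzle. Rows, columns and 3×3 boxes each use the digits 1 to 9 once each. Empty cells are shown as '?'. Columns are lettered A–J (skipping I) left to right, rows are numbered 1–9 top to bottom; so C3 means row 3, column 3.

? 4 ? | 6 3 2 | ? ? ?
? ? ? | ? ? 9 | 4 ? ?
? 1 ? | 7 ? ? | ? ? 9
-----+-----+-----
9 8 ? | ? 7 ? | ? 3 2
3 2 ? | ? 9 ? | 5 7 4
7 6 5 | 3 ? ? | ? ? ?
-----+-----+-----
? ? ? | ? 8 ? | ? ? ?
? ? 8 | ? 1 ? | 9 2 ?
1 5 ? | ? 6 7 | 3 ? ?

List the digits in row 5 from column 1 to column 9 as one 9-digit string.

321896574

E2 = 5: row 2 has {4,9}; col 5 has {1,3,6,7,8,9}; box has {2,3,6,7,9} → only 5 remains.
E3 = 4: row 3 has {1,7,9}; col 5 has {1,3,5,6,7,8,9}; box has {2,3,5,6,7,9} → only 4 remains.
F3 = 8: row 3 has {1,4,7,9}; col 6 has {2,7,9}; box has {2,3,4,5,6,7,9} → only 8 remains.
C5 = 1: row 5 has {2,3,4,5,7,9}; col 3 has {5,8}; box has {2,3,5,6,7,8,9} → only 1 remains.
D5 = 8: row 5 has {1,2,3,4,5,7,9}; col 4 has {3,6,7}; box has {3,7,9} → only 8 remains.
F5 = 6: row 5 has {1,2,3,4,5,7,8,9}; col 6 has {2,7,8,9}; box has {3,7,8,9} → only 6 remains.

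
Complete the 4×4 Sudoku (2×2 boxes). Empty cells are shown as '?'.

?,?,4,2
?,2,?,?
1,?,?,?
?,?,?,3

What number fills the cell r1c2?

1

r1c1 = 3: row 1 has {2,4}; col 1 has {1}; box has {2} → only 3 remains.
r1c2 = 1: row 1 has {2,3,4}; col 2 has {2}; box has {2,3} → only 1 remains.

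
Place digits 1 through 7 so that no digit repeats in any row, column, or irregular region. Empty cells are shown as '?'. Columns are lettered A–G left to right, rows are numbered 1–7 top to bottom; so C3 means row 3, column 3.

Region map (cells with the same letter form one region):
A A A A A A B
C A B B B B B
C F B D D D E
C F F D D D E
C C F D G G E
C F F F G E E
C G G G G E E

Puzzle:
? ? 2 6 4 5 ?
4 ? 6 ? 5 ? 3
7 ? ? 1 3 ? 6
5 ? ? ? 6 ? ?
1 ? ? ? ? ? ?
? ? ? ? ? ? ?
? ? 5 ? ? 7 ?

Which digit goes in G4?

1

A1 = 3 (sole candidate).
C3 = 4 (sole candidate).
F3 = 2 (sole candidate).
F4 = 4 (sole candidate).
F2 = 1 (sole candidate).
B3 = 5 (sole candidate).
D4 = 7 (sole candidate).
D5 = 5 (sole candidate).
F6 = 3 (sole candidate).
G1 = 7 (sole candidate).
B2 = 7 (sole candidate).
D2 = 2 (sole candidate).
F5 = 6 (sole candidate).
D6 = 4 (sole candidate).
D7 = 3 (sole candidate).
B1 = 1 (sole candidate).
G5 = 4 (hidden single in row 5).
G6 = 5 (hidden single in row 6).
B7 = 4 (hidden single in row 7).
A7 = 6 (hidden single in row 7).
A6 = 2 (sole candidate).
B6 = 6 (sole candidate).
B5 = 3 (sole candidate).
C5 = 7 (sole candidate).
E5 = 2 (sole candidate).
C6 = 1 (sole candidate).
E6 = 7 (sole candidate).
E7 = 1 (sole candidate).
G7 = 2 (sole candidate).
B4 = 2 (sole candidate).
C4 = 3 (sole candidate).
G4 = 1: row 4 has {2,3,4,5,6,7}; col 7 has {2,3,4,5,6,7}; region has {2,3,4,5,6,7} → only 1 remains.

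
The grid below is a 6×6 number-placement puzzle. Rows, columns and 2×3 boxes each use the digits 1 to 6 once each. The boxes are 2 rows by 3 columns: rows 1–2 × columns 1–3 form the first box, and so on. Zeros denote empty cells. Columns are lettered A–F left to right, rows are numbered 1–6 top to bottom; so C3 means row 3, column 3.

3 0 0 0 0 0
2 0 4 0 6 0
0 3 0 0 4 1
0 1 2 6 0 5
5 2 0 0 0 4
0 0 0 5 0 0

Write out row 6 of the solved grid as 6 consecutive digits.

F1 = 2: row 1 has {3}; col 6 has {1,4,5}; box has {6} → only 2 remains.
B2 = 5: row 2 has {2,4,6}; col 2 has {1,2,3}; box has {2,3,4} → only 5 remains.
F2 = 3: row 2 has {2,4,5,6}; col 6 has {1,2,4,5}; box has {2,6} → only 3 remains.
A3 = 6: row 3 has {1,3,4}; col 1 has {2,3,5}; box has {1,2,3} → only 6 remains.
C3 = 5: row 3 has {1,3,4,6}; col 3 has {2,4}; box has {1,2,3,6} → only 5 remains.
D3 = 2: row 3 has {1,3,4,5,6}; col 4 has {5,6}; box has {1,4,5,6} → only 2 remains.
A4 = 4: row 4 has {1,2,5,6}; col 1 has {2,3,5,6}; box has {1,2,3,5,6} → only 4 remains.
E4 = 3: row 4 has {1,2,4,5,6}; col 5 has {4,6}; box has {1,2,4,5,6} → only 3 remains.
E5 = 1: row 5 has {2,4,5}; col 5 has {3,4,6}; box has {4,5} → only 1 remains.
A6 = 1: row 6 has {5}; col 1 has {2,3,4,5,6}; box has {2,5} → only 1 remains.
E6 = 2: row 6 has {1,5}; col 5 has {1,3,4,6}; box has {1,4,5} → only 2 remains.
F6 = 6: row 6 has {1,2,5}; col 6 has {1,2,3,4,5}; box has {1,2,4,5} → only 6 remains.
B1 = 6: row 1 has {2,3}; col 2 has {1,2,3,5}; box has {2,3,4,5} → only 6 remains.
C1 = 1: row 1 has {2,3,6}; col 3 has {2,4,5}; box has {2,3,4,5,6} → only 1 remains.
D1 = 4: row 1 has {1,2,3,6}; col 4 has {2,5,6}; box has {2,3,6} → only 4 remains.
E1 = 5: row 1 has {1,2,3,4,6}; col 5 has {1,2,3,4,6}; box has {2,3,4,6} → only 5 remains.
D2 = 1: row 2 has {2,3,4,5,6}; col 4 has {2,4,5,6}; box has {2,3,4,5,6} → only 1 remains.
D5 = 3: row 5 has {1,2,4,5}; col 4 has {1,2,4,5,6}; box has {1,2,4,5,6} → only 3 remains.
B6 = 4: row 6 has {1,2,5,6}; col 2 has {1,2,3,5,6}; box has {1,2,5} → only 4 remains.
C6 = 3: row 6 has {1,2,4,5,6}; col 3 has {1,2,4,5}; box has {1,2,4,5} → only 3 remains.

143526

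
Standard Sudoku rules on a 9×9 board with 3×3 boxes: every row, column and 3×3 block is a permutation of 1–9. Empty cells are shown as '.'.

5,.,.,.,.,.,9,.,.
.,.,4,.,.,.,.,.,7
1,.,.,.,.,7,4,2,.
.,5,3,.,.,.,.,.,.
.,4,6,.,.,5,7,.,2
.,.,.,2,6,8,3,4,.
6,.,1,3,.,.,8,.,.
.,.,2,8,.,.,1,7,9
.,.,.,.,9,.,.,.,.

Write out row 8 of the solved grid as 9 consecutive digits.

r4c7 = 6: row 4 has {3,5}; col 7 has {1,3,4,7,8,9}; box has {2,3,4,7} → only 6 remains.
r7c8 = 5: row 7 has {1,3,6,8}; col 8 has {2,4,7}; box has {1,7,8,9} → only 5 remains.
r7c9 = 4: row 7 has {1,3,5,6,8}; col 9 has {2,7,9}; box has {1,5,7,8,9} → only 4 remains.
r8c2 = 3: row 8 has {1,2,7,8,9}; col 2 has {4,5}; box has {1,2,6} → only 3 remains.
r9c7 = 2: row 9 has {9}; col 7 has {1,3,4,6,7,8,9}; box has {1,4,5,7,8,9} → only 2 remains.
r2c7 = 5: row 2 has {4,7}; col 7 has {1,2,3,4,6,7,8,9}; box has {2,4,7,9} → only 5 remains.
r7c6 = 2: row 7 has {1,3,4,5,6,8}; col 6 has {5,7,8}; box has {3,8,9} → only 2 remains.
r8c1 = 4: row 8 has {1,2,3,7,8,9}; col 1 has {1,5,6}; box has {1,2,3,6} → only 4 remains.
r8c5 = 5: row 8 has {1,2,3,4,7,8,9}; col 5 has {6,9}; box has {2,3,8,9} → only 5 remains.
r8c6 = 6: row 8 has {1,2,3,4,5,7,8,9}; col 6 has {2,5,7,8}; box has {2,3,5,8,9} → only 6 remains.

432856179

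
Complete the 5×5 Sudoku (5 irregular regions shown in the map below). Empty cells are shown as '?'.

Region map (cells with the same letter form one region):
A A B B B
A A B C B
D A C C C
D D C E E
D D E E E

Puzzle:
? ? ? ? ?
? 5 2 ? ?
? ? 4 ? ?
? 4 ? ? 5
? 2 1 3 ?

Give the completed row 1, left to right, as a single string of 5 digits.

row 2, column 4 = 1 (sole candidate).
row 4, column 3 = 3 (sole candidate).
row 4, column 4 = 2 (sole candidate).
row 5, column 1 = 5 (sole candidate).
row 5, column 5 = 4 (sole candidate).
row 1, column 3 = 5: row 1 has {}; col 3 has {1,2,3,4}; region has {2} → only 5 remains.
row 1, column 4 = 4: row 1 has {5}; col 4 has {1,2,3}; region has {2,5} → only 4 remains.
row 2, column 5 = 3 (sole candidate).
row 3, column 4 = 5 (sole candidate).
row 3, column 5 = 2 (sole candidate).
row 4, column 1 = 1 (sole candidate).
row 1, column 5 = 1: row 1 has {4,5}; col 5 has {2,3,4,5}; region has {2,3,4,5} → only 1 remains.
row 2, column 1 = 4 (sole candidate).
row 3, column 1 = 3 (sole candidate).
row 3, column 2 = 1 (sole candidate).
row 1, column 1 = 2: row 1 has {1,4,5}; col 1 has {1,3,4,5}; region has {1,4,5} → only 2 remains.
row 1, column 2 = 3: row 1 has {1,2,4,5}; col 2 has {1,2,4,5}; region has {1,2,4,5} → only 3 remains.

23541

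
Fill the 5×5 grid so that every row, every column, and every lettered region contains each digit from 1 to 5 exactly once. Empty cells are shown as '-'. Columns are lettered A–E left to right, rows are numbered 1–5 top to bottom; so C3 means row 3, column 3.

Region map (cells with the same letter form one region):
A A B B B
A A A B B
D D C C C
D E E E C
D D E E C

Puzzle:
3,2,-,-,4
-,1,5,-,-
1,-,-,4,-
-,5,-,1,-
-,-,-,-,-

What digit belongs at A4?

2

C1 = 1: row 1 has {2,3,4}; col 3 has {5}; region has {4} → only 1 remains.
D1 = 5: row 1 has {1,2,3,4}; col 4 has {1,4}; region has {1,4} → only 5 remains.
A2 = 4: row 2 has {1,5}; col 1 has {1,3}; region has {1,2,3,5} → only 4 remains.
B3 = 3: row 3 has {1,4}; col 2 has {1,2,5}; region has {1} → only 3 remains.
C3 = 2: row 3 has {1,3,4}; col 3 has {1,5}; region has {4} → only 2 remains.
E3 = 5: row 3 has {1,2,3,4}; col 5 has {4}; region has {2,4} → only 5 remains.
A4 = 2: row 4 has {1,5}; col 1 has {1,3,4}; region has {1,3} → only 2 remains.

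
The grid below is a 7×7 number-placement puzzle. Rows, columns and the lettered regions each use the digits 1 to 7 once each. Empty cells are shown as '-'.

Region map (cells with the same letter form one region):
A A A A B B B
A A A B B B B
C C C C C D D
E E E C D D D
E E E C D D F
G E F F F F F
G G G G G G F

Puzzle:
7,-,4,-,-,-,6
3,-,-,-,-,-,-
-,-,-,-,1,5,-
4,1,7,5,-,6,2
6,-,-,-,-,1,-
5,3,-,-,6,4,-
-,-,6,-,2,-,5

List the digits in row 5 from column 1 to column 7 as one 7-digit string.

6524713

R3C1 = 2: row 3 has {1,5}; col 1 has {3,4,5,6,7}; region has {1,5} → only 2 remains.
R3C3 = 3: row 3 has {1,2,5}; col 3 has {4,6,7}; region has {1,2,5} → only 3 remains.
R4C5 = 3: row 4 has {1,2,4,5,6,7}; col 5 has {1,2,6}; region has {1,2,5,6} → only 3 remains.
R7C1 = 1: row 7 has {2,5,6}; col 1 has {2,3,4,5,6,7}; region has {2,5,6} → only 1 remains.
R1C5 = 5: row 1 has {4,6,7}; col 5 has {1,2,3,6}; region has {6} → only 5 remains.
R1C2 = 2: row 1 has {4,5,6,7}; col 2 has {1,3}; region has {3,4,7} → only 2 remains.
R1C4 = 1: row 1 has {2,4,5,6,7}; col 4 has {5}; region has {2,3,4,7} → only 1 remains.
R1C6 = 3: row 1 has {1,2,4,5,6,7}; col 6 has {1,4,5,6}; region has {5,6} → only 3 remains.
R2C3 = 5: row 2 has {3}; col 3 has {3,4,6,7}; region has {1,2,3,4,7} → only 5 remains.
R5C2 = 5: row 5 has {1,6}; col 2 has {1,2,3}; region has {1,3,4,6,7} → only 5 remains.
R5C3 = 2: row 5 has {1,5,6}; col 3 has {3,4,5,6,7}; region has {1,3,4,5,6,7} → only 2 remains.
R6C3 = 1: row 6 has {3,4,5,6}; col 3 has {2,3,4,5,6,7}; region has {4,5,6} → only 1 remains.
R6C7 = 7: row 6 has {1,3,4,5,6}; col 7 has {2,5,6}; region has {1,4,5,6} → only 7 remains.
R7C6 = 7: row 7 has {1,2,5,6}; col 6 has {1,3,4,5,6}; region has {1,2,5,6} → only 7 remains.
R2C2 = 6: row 2 has {3,5}; col 2 has {1,2,3,5}; region has {1,2,3,4,5,7} → only 6 remains.
R2C6 = 2: row 2 has {3,5,6}; col 6 has {1,3,4,5,6,7}; region has {3,5,6} → only 2 remains.
R3C7 = 4: row 3 has {1,2,3,5}; col 7 has {2,5,6,7}; region has {1,2,3,5,6} → only 4 remains.
R5C5 = 7: row 5 has {1,2,5,6}; col 5 has {1,2,3,5,6}; region has {1,2,3,4,5,6} → only 7 remains.
R5C7 = 3: row 5 has {1,2,5,6,7}; col 7 has {2,4,5,6,7}; region has {1,4,5,6,7} → only 3 remains.
R6C4 = 2: row 6 has {1,3,4,5,6,7}; col 4 has {1,5}; region has {1,3,4,5,6,7} → only 2 remains.
R7C2 = 4: row 7 has {1,2,5,6,7}; col 2 has {1,2,3,5,6}; region has {1,2,5,6,7} → only 4 remains.
R7C4 = 3: row 7 has {1,2,4,5,6,7}; col 4 has {1,2,5}; region has {1,2,4,5,6,7} → only 3 remains.
R2C5 = 4: row 2 has {2,3,5,6}; col 5 has {1,2,3,5,6,7}; region has {2,3,5,6} → only 4 remains.
R2C7 = 1: row 2 has {2,3,4,5,6}; col 7 has {2,3,4,5,6,7}; region has {2,3,4,5,6} → only 1 remains.
R3C2 = 7: row 3 has {1,2,3,4,5}; col 2 has {1,2,3,4,5,6}; region has {1,2,3,5} → only 7 remains.
R3C4 = 6: row 3 has {1,2,3,4,5,7}; col 4 has {1,2,3,5}; region has {1,2,3,5,7} → only 6 remains.
R5C4 = 4: row 5 has {1,2,3,5,6,7}; col 4 has {1,2,3,5,6}; region has {1,2,3,5,6,7} → only 4 remains.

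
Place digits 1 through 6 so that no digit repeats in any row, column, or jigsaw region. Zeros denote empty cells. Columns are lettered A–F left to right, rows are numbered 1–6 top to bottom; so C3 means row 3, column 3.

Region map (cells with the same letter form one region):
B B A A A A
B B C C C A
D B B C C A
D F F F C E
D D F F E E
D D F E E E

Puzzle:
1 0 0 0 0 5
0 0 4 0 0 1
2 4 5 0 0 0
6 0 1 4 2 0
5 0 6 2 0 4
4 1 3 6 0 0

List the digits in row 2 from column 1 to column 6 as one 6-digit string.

324561

C1 = 2 (sole candidate).
D1 = 3 (sole candidate).
A2 = 3: row 2 has {1,4}; col 1 has {1,2,4,5,6}; region has {1,4,5} → only 3 remains.
D2 = 5: row 2 has {1,3,4}; col 4 has {2,3,4,6}; region has {2,4} → only 5 remains.
E2 = 6: row 2 has {1,3,4,5}; col 5 has {2}; region has {2,4,5} → only 6 remains.
D3 = 1 (sole candidate).
E3 = 3 (sole candidate).
F3 = 6 (sole candidate).
B4 = 5 (sole candidate).
F4 = 3 (sole candidate).
B5 = 3 (sole candidate).
E5 = 1 (sole candidate).
E6 = 5 (sole candidate).
F6 = 2 (sole candidate).
B1 = 6 (sole candidate).
E1 = 4 (sole candidate).
B2 = 2: row 2 has {1,3,4,5,6}; col 2 has {1,3,4,5,6}; region has {1,3,4,5,6} → only 2 remains.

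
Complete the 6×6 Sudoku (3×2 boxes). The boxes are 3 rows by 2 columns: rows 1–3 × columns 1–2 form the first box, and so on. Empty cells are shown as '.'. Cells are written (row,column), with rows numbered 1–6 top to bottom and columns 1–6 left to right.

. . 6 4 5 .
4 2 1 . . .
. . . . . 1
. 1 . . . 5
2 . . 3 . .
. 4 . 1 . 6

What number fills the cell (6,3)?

(1,2) = 3 (sole candidate).
(1,6) = 2 (sole candidate).
(2,4) = 5 (sole candidate).
(2,6) = 3 (sole candidate).
(3,4) = 2 (sole candidate).
(4,4) = 6 (sole candidate).
(5,6) = 4 (sole candidate).
(1,1) = 1 (sole candidate).
(2,5) = 6 (sole candidate).
(3,3) = 3 (sole candidate).
(3,5) = 4 (sole candidate).
(4,1) = 3 (sole candidate).
(4,5) = 2 (sole candidate).
(5,3) = 5 (sole candidate).
(5,5) = 1 (sole candidate).
(6,1) = 5 (sole candidate).
(6,3) = 2: row 6 has {1,4,5,6}; col 3 has {1,3,5,6}; box has {1,3,5,6} → only 2 remains.

2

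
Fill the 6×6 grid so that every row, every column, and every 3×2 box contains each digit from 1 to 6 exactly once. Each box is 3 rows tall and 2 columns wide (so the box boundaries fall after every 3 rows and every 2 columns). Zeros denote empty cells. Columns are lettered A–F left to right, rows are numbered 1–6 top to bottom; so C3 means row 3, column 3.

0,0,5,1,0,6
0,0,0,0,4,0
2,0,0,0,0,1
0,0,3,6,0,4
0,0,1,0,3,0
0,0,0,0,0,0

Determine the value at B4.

E1 = 2 (sole candidate).
E3 = 5 (sole candidate).
E4 = 1 (sole candidate).
E6 = 6 (sole candidate).
F2 = 3 (sole candidate).
A4 = 5 (sole candidate).
B4 = 2: row 4 has {1,3,4,5,6}; col 2 has {}; box has {5} → only 2 remains.

2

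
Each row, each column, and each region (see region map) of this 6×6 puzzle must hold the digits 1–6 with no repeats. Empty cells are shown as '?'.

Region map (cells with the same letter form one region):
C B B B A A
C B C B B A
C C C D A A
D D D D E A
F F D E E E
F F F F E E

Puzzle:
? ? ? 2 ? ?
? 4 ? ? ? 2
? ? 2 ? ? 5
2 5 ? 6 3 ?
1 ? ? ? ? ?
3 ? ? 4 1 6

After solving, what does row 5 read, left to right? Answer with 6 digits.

163524

r5c4 = 5: row 5 has {1}; col 4 has {2,4,6}; region has {1,3,6} → only 5 remains.
r5c6 = 4: row 5 has {1,5}; col 6 has {2,5,6}; region has {1,3,5,6} → only 4 remains.
r6c2 = 2: row 6 has {1,3,4,6}; col 2 has {4,5}; region has {1,3,4} → only 2 remains.
r6c3 = 5: row 6 has {1,2,3,4,6}; col 3 has {2}; region has {1,2,3,4} → only 5 remains.
r4c6 = 1: row 4 has {2,3,5,6}; col 6 has {2,4,5,6}; region has {2,5} → only 1 remains.
r5c2 = 6: row 5 has {1,4,5}; col 2 has {2,4,5}; region has {1,2,3,4,5} → only 6 remains.
r5c3 = 3: row 5 has {1,4,5,6}; col 3 has {2,5}; region has {2,5,6} → only 3 remains.
r5c5 = 2: row 5 has {1,3,4,5,6}; col 5 has {1,3}; region has {1,3,4,5,6} → only 2 remains.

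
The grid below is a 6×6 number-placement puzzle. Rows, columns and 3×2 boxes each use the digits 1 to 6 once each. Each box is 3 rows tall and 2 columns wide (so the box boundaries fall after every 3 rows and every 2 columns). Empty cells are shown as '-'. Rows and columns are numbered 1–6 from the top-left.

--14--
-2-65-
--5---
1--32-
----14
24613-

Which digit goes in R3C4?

R1C5 = 6: row 1 has {1,4}; col 5 has {1,2,3,5}; box has {5} → only 6 remains.
R2C3 = 3: row 2 has {2,5,6}; col 3 has {1,5,6}; box has {1,4,5,6} → only 3 remains.
R2C6 = 1: row 2 has {2,3,5,6}; col 6 has {4}; box has {5,6} → only 1 remains.
R3C4 = 2: row 3 has {5}; col 4 has {1,3,4,6}; box has {1,3,4,5,6} → only 2 remains.

2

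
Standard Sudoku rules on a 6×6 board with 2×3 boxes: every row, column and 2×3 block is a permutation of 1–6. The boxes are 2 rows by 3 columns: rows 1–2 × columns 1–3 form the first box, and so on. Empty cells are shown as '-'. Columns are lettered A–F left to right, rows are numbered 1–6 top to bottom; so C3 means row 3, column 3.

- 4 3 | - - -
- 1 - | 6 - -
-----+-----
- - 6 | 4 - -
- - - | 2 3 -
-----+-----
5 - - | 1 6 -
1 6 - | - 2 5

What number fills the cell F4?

D1 = 5: row 1 has {3,4}; col 4 has {1,2,4,6}; box has {6} → only 5 remains.
E1 = 1: row 1 has {3,4,5}; col 5 has {2,3,6}; box has {5,6} → only 1 remains.
F1 = 2: row 1 has {1,3,4,5}; col 6 has {5}; box has {1,5,6} → only 2 remains.
A2 = 2: row 2 has {1,6}; col 1 has {1,5}; box has {1,3,4} → only 2 remains.
C2 = 5: row 2 has {1,2,6}; col 3 has {3,6}; box has {1,2,3,4} → only 5 remains.
E2 = 4: row 2 has {1,2,5,6}; col 5 has {1,2,3,6}; box has {1,2,5,6} → only 4 remains.
F2 = 3: row 2 has {1,2,4,5,6}; col 6 has {2,5}; box has {1,2,4,5,6} → only 3 remains.
A3 = 3: row 3 has {4,6}; col 1 has {1,2,5}; box has {6} → only 3 remains.
E3 = 5: row 3 has {3,4,6}; col 5 has {1,2,3,4,6}; box has {2,3,4} → only 5 remains.
F3 = 1: row 3 has {3,4,5,6}; col 6 has {2,3,5}; box has {2,3,4,5} → only 1 remains.
A4 = 4: row 4 has {2,3}; col 1 has {1,2,3,5}; box has {3,6} → only 4 remains.
B4 = 5: row 4 has {2,3,4}; col 2 has {1,4,6}; box has {3,4,6} → only 5 remains.
C4 = 1: row 4 has {2,3,4,5}; col 3 has {3,5,6}; box has {3,4,5,6} → only 1 remains.
F4 = 6: row 4 has {1,2,3,4,5}; col 6 has {1,2,3,5}; box has {1,2,3,4,5} → only 6 remains.

6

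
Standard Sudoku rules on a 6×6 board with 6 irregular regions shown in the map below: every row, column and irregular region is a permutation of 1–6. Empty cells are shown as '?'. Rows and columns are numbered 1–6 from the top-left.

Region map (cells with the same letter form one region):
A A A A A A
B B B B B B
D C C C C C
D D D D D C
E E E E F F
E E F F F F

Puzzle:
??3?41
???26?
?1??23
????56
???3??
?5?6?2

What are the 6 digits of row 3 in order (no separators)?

615423

R1C4 = 5: row 1 has {1,3,4}; col 4 has {2,3,6}; region has {1,3,4} → only 5 remains.
R3C4 = 4: row 3 has {1,2,3}; col 4 has {2,3,5,6}; region has {1,2,3,6} → only 4 remains.
R4C4 = 1: row 4 has {5,6}; col 4 has {2,3,4,5,6}; region has {5} → only 1 remains.
R5C5 = 1: row 5 has {3}; col 5 has {2,4,5,6}; region has {2,6} → only 1 remains.
R6C3 = 4: row 6 has {2,5,6}; col 3 has {3}; region has {1,2,6} → only 4 remains.
R6C5 = 3: row 6 has {2,4,5,6}; col 5 has {1,2,4,5,6}; region has {1,2,4,6} → only 3 remains.
R3C1 = 6: row 3 has {1,2,3,4}; col 1 has {}; region has {1,5} → only 6 remains.
R3C3 = 5: row 3 has {1,2,3,4,6}; col 3 has {3,4}; region has {1,2,3,4,6} → only 5 remains.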